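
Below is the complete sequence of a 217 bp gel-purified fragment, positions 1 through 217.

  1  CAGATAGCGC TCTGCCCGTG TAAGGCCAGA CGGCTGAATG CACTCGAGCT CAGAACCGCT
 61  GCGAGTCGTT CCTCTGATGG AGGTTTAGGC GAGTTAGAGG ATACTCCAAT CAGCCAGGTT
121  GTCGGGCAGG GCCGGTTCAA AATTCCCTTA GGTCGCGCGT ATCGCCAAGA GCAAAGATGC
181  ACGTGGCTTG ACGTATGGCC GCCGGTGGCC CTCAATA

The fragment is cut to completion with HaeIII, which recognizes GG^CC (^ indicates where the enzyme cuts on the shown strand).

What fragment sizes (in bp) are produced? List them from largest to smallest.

106, 67, 25, 10, 9 bp

HaeIII sites (GGCC) start at positions 24, 130, 197, 207.
HaeIII cuts after base 2 of each site, so after positions 25, 131, 198, 208.
Linear molecule, 4 cuts → 5 fragments:
  1–25 → 25 bp
  26–131 → 106 bp
  132–198 → 67 bp
  199–208 → 10 bp
  209–217 → 9 bp
Sorted largest to smallest: 106, 67, 25, 10, 9 bp.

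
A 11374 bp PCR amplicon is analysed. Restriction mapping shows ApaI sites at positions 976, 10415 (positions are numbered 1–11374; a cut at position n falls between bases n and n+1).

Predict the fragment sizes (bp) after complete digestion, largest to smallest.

9439, 976, 959 bp

Linear molecule, 2 cuts → 3 fragments:
  976 − 0 = 976 bp
  10415 − 976 = 9439 bp
  11374 − 10415 = 959 bp
Sorted largest to smallest: 9439, 976, 959 bp.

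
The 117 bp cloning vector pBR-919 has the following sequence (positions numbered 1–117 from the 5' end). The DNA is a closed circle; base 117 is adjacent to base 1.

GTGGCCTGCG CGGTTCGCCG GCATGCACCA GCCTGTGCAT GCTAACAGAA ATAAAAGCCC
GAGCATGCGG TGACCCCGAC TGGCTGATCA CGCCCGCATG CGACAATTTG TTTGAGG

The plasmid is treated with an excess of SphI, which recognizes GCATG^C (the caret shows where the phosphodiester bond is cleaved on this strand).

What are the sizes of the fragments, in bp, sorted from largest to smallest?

SphI sites (GCATGC) start at positions 21, 37, 63, 96.
SphI cuts after base 5 of each site (before the last base), so after positions 25, 41, 67, 100.
Circular molecule, 4 cuts → 4 fragments:
  26–41 → 16 bp
  42–67 → 26 bp
  68–100 → 33 bp
  101–117 then 1–25 → 17 + 25 = 42 bp
Sorted largest to smallest: 42, 33, 26, 16 bp.

42, 33, 26, 16 bp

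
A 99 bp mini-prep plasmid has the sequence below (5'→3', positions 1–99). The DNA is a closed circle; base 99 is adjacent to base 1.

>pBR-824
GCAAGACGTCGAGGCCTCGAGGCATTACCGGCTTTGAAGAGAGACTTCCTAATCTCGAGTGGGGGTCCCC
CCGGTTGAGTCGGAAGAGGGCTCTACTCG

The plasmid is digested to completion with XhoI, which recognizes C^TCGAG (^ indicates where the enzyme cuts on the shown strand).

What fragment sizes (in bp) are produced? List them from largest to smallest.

61, 38 bp

XhoI sites (CTCGAG) start at positions 16, 54.
XhoI cuts after the first base of each site, so after positions 16, 54.
Circular molecule, 2 cuts → 2 fragments:
  17–54 → 38 bp
  55–99 then 1–16 → 45 + 16 = 61 bp
Sorted largest to smallest: 61, 38 bp.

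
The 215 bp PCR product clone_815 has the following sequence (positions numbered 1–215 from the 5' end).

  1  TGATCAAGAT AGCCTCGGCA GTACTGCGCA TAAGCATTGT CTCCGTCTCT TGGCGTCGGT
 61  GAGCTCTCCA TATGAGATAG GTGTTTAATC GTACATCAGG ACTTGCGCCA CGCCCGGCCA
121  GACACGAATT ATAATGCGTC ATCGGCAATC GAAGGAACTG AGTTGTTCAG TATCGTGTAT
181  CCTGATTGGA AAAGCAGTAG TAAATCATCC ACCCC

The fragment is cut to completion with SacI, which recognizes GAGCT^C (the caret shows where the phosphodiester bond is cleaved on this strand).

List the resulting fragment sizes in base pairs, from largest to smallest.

150, 65 bp

The SacI site (GAGCTC) starts at position 61.
SacI cuts after base 5 of each site (before the last base), so after position 65.
Linear molecule, 1 cut → 2 fragments:
  1–65 → 65 bp
  66–215 → 150 bp
Sorted largest to smallest: 150, 65 bp.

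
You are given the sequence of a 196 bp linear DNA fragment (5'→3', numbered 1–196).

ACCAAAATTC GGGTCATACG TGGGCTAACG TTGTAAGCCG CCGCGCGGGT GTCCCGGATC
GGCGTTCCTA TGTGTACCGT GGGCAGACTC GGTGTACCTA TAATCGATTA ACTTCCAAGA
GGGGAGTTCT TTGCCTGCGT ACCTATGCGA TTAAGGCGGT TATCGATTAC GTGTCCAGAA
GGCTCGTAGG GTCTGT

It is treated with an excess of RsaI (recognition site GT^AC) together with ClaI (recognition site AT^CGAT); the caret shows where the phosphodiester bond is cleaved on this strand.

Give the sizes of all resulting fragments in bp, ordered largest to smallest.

75, 36, 33, 23, 20, 9 bp

RsaI sites (GTAC) start at positions 74, 94, 139.
RsaI cuts after base 2 of each site, so after positions 75, 95, 140.
ClaI sites (ATCGAT) start at positions 103, 162.
ClaI cuts after base 2 of each site, so after positions 104, 163.
Combined cut positions: 75, 95, 104, 140, 163.
Linear molecule, 5 cuts → 6 fragments:
  1–75 → 75 bp
  76–95 → 20 bp
  96–104 → 9 bp
  105–140 → 36 bp
  141–163 → 23 bp
  164–196 → 33 bp
Sorted largest to smallest: 75, 36, 33, 23, 20, 9 bp.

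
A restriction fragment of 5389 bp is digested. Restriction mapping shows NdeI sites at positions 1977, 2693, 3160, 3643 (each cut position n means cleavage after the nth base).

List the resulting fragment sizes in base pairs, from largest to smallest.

1977, 1746, 716, 483, 467 bp

Linear molecule, 4 cuts → 5 fragments:
  1977 − 0 = 1977 bp
  2693 − 1977 = 716 bp
  3160 − 2693 = 467 bp
  3643 − 3160 = 483 bp
  5389 − 3643 = 1746 bp
Sorted largest to smallest: 1977, 1746, 716, 483, 467 bp.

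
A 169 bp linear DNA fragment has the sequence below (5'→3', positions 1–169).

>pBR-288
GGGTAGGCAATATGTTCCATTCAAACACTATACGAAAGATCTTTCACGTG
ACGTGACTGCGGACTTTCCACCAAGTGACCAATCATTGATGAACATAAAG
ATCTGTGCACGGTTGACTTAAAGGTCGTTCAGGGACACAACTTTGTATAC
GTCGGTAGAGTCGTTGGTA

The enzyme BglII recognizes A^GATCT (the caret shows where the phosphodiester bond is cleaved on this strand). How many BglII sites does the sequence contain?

AGATCT occurs starting at positions 37, 99.
BglII cuts at 2 sites.

2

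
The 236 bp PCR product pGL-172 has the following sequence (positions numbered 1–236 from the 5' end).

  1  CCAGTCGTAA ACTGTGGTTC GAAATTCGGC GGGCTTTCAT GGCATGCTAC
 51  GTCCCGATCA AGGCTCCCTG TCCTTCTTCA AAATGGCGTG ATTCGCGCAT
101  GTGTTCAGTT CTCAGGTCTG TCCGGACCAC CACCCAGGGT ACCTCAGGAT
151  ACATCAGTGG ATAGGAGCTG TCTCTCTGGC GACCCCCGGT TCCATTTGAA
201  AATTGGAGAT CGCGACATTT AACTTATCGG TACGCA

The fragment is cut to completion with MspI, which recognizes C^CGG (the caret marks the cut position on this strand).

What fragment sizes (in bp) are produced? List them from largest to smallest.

MspI sites (CCGG) start at positions 122, 186.
MspI cuts after the first base of each site, so after positions 122, 186.
Linear molecule, 2 cuts → 3 fragments:
  1–122 → 122 bp
  123–186 → 64 bp
  187–236 → 50 bp
Sorted largest to smallest: 122, 64, 50 bp.

122, 64, 50 bp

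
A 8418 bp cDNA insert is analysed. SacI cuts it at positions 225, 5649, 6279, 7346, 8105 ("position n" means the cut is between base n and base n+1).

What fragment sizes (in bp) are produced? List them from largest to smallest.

Linear molecule, 5 cuts → 6 fragments:
  225 − 0 = 225 bp
  5649 − 225 = 5424 bp
  6279 − 5649 = 630 bp
  7346 − 6279 = 1067 bp
  8105 − 7346 = 759 bp
  8418 − 8105 = 313 bp
Sorted largest to smallest: 5424, 1067, 759, 630, 313, 225 bp.

5424, 1067, 759, 630, 313, 225 bp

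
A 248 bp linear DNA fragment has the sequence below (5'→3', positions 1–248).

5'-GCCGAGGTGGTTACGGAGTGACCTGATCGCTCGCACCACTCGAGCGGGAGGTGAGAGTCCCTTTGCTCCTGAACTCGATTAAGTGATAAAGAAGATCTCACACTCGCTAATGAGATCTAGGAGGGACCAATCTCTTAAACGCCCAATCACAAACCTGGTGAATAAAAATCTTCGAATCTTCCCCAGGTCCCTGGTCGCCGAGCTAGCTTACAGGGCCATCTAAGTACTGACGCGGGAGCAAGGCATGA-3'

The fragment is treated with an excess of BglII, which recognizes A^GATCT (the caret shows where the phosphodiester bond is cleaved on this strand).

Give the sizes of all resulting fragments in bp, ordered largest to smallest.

BglII sites (AGATCT) start at positions 93, 113.
BglII cuts after the first base of each site, so after positions 93, 113.
Linear molecule, 2 cuts → 3 fragments:
  1–93 → 93 bp
  94–113 → 20 bp
  114–248 → 135 bp
Sorted largest to smallest: 135, 93, 20 bp.

135, 93, 20 bp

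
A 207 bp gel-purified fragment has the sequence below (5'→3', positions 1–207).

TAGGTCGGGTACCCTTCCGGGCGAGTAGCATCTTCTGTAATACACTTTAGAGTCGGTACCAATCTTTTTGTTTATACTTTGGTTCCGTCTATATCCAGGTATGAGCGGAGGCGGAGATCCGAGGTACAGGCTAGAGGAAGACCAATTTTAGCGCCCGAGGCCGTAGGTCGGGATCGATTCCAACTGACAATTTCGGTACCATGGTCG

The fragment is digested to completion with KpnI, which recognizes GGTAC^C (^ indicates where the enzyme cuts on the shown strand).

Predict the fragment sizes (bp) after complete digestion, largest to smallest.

140, 47, 12, 8 bp

KpnI sites (GGTACC) start at positions 8, 55, 195.
KpnI cuts after base 5 of each site (before the last base), so after positions 12, 59, 199.
Linear molecule, 3 cuts → 4 fragments:
  1–12 → 12 bp
  13–59 → 47 bp
  60–199 → 140 bp
  200–207 → 8 bp
Sorted largest to smallest: 140, 47, 12, 8 bp.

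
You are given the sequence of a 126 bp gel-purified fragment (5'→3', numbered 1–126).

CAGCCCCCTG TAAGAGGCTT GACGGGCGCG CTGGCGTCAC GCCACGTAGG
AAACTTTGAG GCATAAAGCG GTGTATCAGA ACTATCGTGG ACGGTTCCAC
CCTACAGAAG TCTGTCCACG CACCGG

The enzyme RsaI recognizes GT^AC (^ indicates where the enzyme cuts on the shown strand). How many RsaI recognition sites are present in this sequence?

0

No occurrence of GTAC is present in the sequence.
RsaI does not cut: 0 sites.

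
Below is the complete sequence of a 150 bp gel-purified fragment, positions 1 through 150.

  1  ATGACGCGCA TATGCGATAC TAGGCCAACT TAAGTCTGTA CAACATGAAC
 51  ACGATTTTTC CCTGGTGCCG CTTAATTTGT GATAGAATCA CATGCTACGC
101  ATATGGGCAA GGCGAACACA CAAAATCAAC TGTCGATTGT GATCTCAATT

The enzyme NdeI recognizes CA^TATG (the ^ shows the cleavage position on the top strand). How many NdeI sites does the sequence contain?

CATATG occurs starting at positions 9, 100.
NdeI cuts at 2 sites.

2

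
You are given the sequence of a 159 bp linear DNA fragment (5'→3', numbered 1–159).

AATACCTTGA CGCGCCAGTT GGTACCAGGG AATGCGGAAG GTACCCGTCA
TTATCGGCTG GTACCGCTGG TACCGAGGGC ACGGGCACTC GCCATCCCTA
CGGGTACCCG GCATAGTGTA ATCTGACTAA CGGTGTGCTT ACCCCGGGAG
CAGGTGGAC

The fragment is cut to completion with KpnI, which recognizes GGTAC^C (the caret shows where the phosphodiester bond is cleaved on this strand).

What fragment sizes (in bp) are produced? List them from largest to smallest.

KpnI sites (GGTACC) start at positions 21, 40, 60, 69, 103.
KpnI cuts after base 5 of each site (before the last base), so after positions 25, 44, 64, 73, 107.
Linear molecule, 5 cuts → 6 fragments:
  1–25 → 25 bp
  26–44 → 19 bp
  45–64 → 20 bp
  65–73 → 9 bp
  74–107 → 34 bp
  108–159 → 52 bp
Sorted largest to smallest: 52, 34, 25, 20, 19, 9 bp.

52, 34, 25, 20, 19, 9 bp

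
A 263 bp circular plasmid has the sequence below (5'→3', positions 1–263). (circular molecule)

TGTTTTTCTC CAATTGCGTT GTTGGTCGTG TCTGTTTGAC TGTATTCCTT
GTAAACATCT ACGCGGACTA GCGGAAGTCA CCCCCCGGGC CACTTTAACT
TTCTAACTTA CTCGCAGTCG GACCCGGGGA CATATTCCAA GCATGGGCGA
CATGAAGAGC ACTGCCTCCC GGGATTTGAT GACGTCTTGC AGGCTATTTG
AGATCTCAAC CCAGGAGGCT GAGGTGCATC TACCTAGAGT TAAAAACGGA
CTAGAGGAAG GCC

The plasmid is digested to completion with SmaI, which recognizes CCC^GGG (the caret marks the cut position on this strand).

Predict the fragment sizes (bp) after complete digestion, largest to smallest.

SmaI sites (CCCGGG) start at positions 84, 123, 168.
SmaI cuts after base 3 of each site, so after positions 86, 125, 170.
Circular molecule, 3 cuts → 3 fragments:
  87–125 → 39 bp
  126–170 → 45 bp
  171–263 then 1–86 → 93 + 86 = 179 bp
Sorted largest to smallest: 179, 45, 39 bp.

179, 45, 39 bp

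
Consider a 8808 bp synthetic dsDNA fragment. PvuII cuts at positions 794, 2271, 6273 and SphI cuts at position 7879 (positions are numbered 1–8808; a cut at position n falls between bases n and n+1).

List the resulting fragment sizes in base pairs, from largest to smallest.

4002, 1606, 1477, 929, 794 bp

Combined cut positions (sorted): 794, 2271, 6273, 7879.
Linear molecule, 4 cuts → 5 fragments:
  794 − 0 = 794 bp
  2271 − 794 = 1477 bp
  6273 − 2271 = 4002 bp
  7879 − 6273 = 1606 bp
  8808 − 7879 = 929 bp
Sorted largest to smallest: 4002, 1606, 1477, 929, 794 bp.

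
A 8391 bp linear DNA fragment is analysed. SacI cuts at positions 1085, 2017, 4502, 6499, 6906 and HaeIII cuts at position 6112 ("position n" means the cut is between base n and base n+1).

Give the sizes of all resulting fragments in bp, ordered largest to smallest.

2485, 1610, 1485, 1085, 932, 407, 387 bp

Combined cut positions (sorted): 1085, 2017, 4502, 6112, 6499, 6906.
Linear molecule, 6 cuts → 7 fragments:
  1085 − 0 = 1085 bp
  2017 − 1085 = 932 bp
  4502 − 2017 = 2485 bp
  6112 − 4502 = 1610 bp
  6499 − 6112 = 387 bp
  6906 − 6499 = 407 bp
  8391 − 6906 = 1485 bp
Sorted largest to smallest: 2485, 1610, 1485, 1085, 932, 407, 387 bp.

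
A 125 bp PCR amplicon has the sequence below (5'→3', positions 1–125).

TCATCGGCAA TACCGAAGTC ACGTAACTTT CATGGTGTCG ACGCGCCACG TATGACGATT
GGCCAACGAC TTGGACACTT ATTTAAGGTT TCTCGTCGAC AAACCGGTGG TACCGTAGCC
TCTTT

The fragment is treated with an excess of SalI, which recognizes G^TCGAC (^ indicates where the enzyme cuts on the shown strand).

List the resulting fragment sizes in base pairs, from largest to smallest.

58, 37, 30 bp

SalI sites (GTCGAC) start at positions 37, 95.
SalI cuts after the first base of each site, so after positions 37, 95.
Linear molecule, 2 cuts → 3 fragments:
  1–37 → 37 bp
  38–95 → 58 bp
  96–125 → 30 bp
Sorted largest to smallest: 58, 37, 30 bp.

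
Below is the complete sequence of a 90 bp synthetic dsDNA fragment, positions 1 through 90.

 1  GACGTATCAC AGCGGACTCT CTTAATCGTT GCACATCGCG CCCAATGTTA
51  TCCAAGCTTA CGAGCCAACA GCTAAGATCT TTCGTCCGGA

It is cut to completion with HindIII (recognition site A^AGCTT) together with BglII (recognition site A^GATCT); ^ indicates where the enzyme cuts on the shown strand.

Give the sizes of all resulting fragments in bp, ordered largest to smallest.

The HindIII site (AAGCTT) starts at position 54.
HindIII cuts after the first base of each site, so after position 54.
The BglII site (AGATCT) starts at position 75.
BglII cuts after the first base of each site, so after position 75.
Combined cut positions: 54, 75.
Linear molecule, 2 cuts → 3 fragments:
  1–54 → 54 bp
  55–75 → 21 bp
  76–90 → 15 bp
Sorted largest to smallest: 54, 21, 15 bp.

54, 21, 15 bp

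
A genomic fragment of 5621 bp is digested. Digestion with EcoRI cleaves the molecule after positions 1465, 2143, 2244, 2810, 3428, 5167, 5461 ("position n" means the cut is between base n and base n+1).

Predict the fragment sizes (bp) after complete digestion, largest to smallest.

1739, 1465, 678, 618, 566, 294, 160, 101 bp

Linear molecule, 7 cuts → 8 fragments:
  1465 − 0 = 1465 bp
  2143 − 1465 = 678 bp
  2244 − 2143 = 101 bp
  2810 − 2244 = 566 bp
  3428 − 2810 = 618 bp
  5167 − 3428 = 1739 bp
  5461 − 5167 = 294 bp
  5621 − 5461 = 160 bp
Sorted largest to smallest: 1739, 1465, 678, 618, 566, 294, 160, 101 bp.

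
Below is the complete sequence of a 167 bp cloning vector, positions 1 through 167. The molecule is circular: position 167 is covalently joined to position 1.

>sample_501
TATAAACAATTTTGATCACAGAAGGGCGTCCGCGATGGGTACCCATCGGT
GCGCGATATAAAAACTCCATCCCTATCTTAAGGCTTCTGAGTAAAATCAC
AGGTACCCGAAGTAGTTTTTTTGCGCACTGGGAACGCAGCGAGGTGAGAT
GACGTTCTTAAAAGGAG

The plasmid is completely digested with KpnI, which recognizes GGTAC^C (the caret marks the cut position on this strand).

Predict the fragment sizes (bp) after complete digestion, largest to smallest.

103, 64 bp

KpnI sites (GGTACC) start at positions 38, 102.
KpnI cuts after base 5 of each site (before the last base), so after positions 42, 106.
Circular molecule, 2 cuts → 2 fragments:
  43–106 → 64 bp
  107–167 then 1–42 → 61 + 42 = 103 bp
Sorted largest to smallest: 103, 64 bp.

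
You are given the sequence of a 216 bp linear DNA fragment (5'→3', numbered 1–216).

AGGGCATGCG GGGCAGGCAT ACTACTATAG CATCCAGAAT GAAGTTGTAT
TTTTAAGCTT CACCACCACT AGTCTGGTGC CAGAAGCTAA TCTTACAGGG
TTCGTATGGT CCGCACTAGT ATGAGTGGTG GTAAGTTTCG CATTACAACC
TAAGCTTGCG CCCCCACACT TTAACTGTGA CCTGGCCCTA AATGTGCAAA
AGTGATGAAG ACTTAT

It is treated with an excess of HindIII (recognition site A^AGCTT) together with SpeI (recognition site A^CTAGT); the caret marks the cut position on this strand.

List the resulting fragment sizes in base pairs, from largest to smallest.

64, 55, 47, 37, 13 bp

HindIII sites (AAGCTT) start at positions 55, 152.
HindIII cuts after the first base of each site, so after positions 55, 152.
SpeI sites (ACTAGT) start at positions 68, 115.
SpeI cuts after the first base of each site, so after positions 68, 115.
Combined cut positions: 55, 68, 115, 152.
Linear molecule, 4 cuts → 5 fragments:
  1–55 → 55 bp
  56–68 → 13 bp
  69–115 → 47 bp
  116–152 → 37 bp
  153–216 → 64 bp
Sorted largest to smallest: 64, 55, 47, 37, 13 bp.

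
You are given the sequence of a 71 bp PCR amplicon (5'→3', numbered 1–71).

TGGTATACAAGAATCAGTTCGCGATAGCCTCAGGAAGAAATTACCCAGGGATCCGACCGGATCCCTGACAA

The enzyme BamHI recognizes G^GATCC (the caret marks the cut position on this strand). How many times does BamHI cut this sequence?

2

GGATCC occurs starting at positions 49, 59.
BamHI cuts at 2 sites.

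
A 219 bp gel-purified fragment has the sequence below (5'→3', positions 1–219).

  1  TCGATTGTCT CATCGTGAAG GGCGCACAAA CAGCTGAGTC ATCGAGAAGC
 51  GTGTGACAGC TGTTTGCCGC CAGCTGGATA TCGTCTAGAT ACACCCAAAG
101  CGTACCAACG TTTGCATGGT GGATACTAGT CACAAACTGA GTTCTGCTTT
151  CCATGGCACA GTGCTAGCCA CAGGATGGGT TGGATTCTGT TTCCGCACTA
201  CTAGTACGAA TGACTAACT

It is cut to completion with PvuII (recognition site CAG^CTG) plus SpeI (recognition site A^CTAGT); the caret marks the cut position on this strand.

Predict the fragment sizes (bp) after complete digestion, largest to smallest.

75, 52, 33, 26, 19, 14 bp

PvuII sites (CAGCTG) start at positions 31, 57, 71.
PvuII cuts after base 3 of each site, so after positions 33, 59, 73.
SpeI sites (ACTAGT) start at positions 125, 200.
SpeI cuts after the first base of each site, so after positions 125, 200.
Combined cut positions: 33, 59, 73, 125, 200.
Linear molecule, 5 cuts → 6 fragments:
  1–33 → 33 bp
  34–59 → 26 bp
  60–73 → 14 bp
  74–125 → 52 bp
  126–200 → 75 bp
  201–219 → 19 bp
Sorted largest to smallest: 75, 52, 33, 26, 19, 14 bp.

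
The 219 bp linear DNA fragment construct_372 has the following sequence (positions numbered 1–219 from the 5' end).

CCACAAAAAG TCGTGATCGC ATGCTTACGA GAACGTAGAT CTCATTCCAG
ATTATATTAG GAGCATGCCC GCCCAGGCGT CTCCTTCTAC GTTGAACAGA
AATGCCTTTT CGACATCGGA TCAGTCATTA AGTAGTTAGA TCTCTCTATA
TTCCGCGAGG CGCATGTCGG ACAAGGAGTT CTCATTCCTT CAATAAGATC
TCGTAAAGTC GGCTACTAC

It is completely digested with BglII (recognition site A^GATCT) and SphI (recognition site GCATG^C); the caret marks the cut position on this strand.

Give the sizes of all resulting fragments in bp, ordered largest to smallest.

71, 58, 30, 23, 23, 14 bp

BglII sites (AGATCT) start at positions 37, 138, 196.
BglII cuts after the first base of each site, so after positions 37, 138, 196.
SphI sites (GCATGC) start at positions 19, 63.
SphI cuts after base 5 of each site (before the last base), so after positions 23, 67.
Combined cut positions: 23, 37, 67, 138, 196.
Linear molecule, 5 cuts → 6 fragments:
  1–23 → 23 bp
  24–37 → 14 bp
  38–67 → 30 bp
  68–138 → 71 bp
  139–196 → 58 bp
  197–219 → 23 bp
Sorted largest to smallest: 71, 58, 30, 23, 23, 14 bp.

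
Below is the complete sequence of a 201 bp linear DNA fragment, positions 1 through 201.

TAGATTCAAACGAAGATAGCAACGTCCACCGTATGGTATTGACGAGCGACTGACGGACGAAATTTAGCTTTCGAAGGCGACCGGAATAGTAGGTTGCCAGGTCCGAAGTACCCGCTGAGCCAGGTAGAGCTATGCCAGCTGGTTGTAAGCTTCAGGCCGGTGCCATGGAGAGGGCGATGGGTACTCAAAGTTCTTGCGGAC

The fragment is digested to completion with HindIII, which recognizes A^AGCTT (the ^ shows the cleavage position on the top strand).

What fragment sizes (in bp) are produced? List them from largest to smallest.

The HindIII site (AAGCTT) starts at position 147.
HindIII cuts after the first base of each site, so after position 147.
Linear molecule, 1 cut → 2 fragments:
  1–147 → 147 bp
  148–201 → 54 bp
Sorted largest to smallest: 147, 54 bp.

147, 54 bp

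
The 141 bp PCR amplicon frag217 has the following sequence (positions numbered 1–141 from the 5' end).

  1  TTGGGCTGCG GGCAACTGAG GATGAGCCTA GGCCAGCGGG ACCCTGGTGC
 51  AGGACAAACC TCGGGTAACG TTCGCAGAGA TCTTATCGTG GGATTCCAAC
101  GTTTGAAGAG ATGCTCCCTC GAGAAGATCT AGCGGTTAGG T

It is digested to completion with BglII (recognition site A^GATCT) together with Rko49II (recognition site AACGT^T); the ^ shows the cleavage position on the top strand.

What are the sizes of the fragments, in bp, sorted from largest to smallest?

71, 24, 23, 16, 7 bp

BglII sites (AGATCT) start at positions 78, 125.
BglII cuts after the first base of each site, so after positions 78, 125.
Rko49II sites (AACGTT) start at positions 67, 98.
Rko49II cuts after base 5 of each site (before the last base), so after positions 71, 102.
Combined cut positions: 71, 78, 102, 125.
Linear molecule, 4 cuts → 5 fragments:
  1–71 → 71 bp
  72–78 → 7 bp
  79–102 → 24 bp
  103–125 → 23 bp
  126–141 → 16 bp
Sorted largest to smallest: 71, 24, 23, 16, 7 bp.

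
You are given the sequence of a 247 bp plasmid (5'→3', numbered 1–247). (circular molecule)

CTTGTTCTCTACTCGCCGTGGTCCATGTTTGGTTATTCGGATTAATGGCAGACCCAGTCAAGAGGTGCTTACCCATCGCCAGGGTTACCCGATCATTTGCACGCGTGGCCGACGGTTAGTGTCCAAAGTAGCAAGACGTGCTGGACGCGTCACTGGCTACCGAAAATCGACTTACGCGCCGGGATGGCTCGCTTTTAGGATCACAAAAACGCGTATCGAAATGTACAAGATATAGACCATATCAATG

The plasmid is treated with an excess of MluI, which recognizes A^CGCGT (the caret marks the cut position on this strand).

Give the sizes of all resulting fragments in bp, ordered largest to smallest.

139, 64, 44 bp

MluI sites (ACGCGT) start at positions 101, 145, 209.
MluI cuts after the first base of each site, so after positions 101, 145, 209.
Circular molecule, 3 cuts → 3 fragments:
  102–145 → 44 bp
  146–209 → 64 bp
  210–247 then 1–101 → 38 + 101 = 139 bp
Sorted largest to smallest: 139, 64, 44 bp.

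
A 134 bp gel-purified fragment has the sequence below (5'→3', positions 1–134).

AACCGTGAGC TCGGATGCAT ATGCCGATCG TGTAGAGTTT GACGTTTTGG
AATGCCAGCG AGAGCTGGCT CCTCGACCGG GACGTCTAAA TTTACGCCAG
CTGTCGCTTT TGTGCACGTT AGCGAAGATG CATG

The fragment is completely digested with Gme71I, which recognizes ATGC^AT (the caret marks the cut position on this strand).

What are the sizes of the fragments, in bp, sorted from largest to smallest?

113, 18, 3 bp

Gme71I sites (ATGCAT) start at positions 15, 128.
Gme71I cuts after base 4 of each site, so after positions 18, 131.
Linear molecule, 2 cuts → 3 fragments:
  1–18 → 18 bp
  19–131 → 113 bp
  132–134 → 3 bp
Sorted largest to smallest: 113, 18, 3 bp.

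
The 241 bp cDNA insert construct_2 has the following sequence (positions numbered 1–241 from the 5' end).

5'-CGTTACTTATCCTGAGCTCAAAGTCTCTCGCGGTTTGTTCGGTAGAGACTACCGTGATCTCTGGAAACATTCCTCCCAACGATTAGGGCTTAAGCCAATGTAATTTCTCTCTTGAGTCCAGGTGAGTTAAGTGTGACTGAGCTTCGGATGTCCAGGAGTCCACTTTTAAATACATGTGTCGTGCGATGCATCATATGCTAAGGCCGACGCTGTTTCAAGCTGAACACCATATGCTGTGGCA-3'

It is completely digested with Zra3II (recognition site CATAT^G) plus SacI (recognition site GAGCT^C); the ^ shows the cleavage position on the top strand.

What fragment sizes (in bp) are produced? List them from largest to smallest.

Zra3II sites (CATATG) start at positions 192, 228.
Zra3II cuts after base 5 of each site (before the last base), so after positions 196, 232.
The SacI site (GAGCTC) starts at position 14.
SacI cuts after base 5 of each site (before the last base), so after position 18.
Combined cut positions: 18, 196, 232.
Linear molecule, 3 cuts → 4 fragments:
  1–18 → 18 bp
  19–196 → 178 bp
  197–232 → 36 bp
  233–241 → 9 bp
Sorted largest to smallest: 178, 36, 18, 9 bp.

178, 36, 18, 9 bp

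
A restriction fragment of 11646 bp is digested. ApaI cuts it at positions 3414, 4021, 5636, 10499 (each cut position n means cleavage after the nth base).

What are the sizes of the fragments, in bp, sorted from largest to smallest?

4863, 3414, 1615, 1147, 607 bp

Linear molecule, 4 cuts → 5 fragments:
  3414 − 0 = 3414 bp
  4021 − 3414 = 607 bp
  5636 − 4021 = 1615 bp
  10499 − 5636 = 4863 bp
  11646 − 10499 = 1147 bp
Sorted largest to smallest: 4863, 3414, 1615, 1147, 607 bp.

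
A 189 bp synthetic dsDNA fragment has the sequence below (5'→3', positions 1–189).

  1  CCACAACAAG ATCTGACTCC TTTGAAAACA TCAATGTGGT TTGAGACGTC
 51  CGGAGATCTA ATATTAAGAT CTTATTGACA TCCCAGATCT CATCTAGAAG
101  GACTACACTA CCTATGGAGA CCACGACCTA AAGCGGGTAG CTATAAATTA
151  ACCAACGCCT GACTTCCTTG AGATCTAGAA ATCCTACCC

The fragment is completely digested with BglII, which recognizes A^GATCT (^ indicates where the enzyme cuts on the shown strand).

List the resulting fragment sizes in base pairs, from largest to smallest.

BglII sites (AGATCT) start at positions 9, 54, 67, 85, 171.
BglII cuts after the first base of each site, so after positions 9, 54, 67, 85, 171.
Linear molecule, 5 cuts → 6 fragments:
  1–9 → 9 bp
  10–54 → 45 bp
  55–67 → 13 bp
  68–85 → 18 bp
  86–171 → 86 bp
  172–189 → 18 bp
Sorted largest to smallest: 86, 45, 18, 18, 13, 9 bp.

86, 45, 18, 18, 13, 9 bp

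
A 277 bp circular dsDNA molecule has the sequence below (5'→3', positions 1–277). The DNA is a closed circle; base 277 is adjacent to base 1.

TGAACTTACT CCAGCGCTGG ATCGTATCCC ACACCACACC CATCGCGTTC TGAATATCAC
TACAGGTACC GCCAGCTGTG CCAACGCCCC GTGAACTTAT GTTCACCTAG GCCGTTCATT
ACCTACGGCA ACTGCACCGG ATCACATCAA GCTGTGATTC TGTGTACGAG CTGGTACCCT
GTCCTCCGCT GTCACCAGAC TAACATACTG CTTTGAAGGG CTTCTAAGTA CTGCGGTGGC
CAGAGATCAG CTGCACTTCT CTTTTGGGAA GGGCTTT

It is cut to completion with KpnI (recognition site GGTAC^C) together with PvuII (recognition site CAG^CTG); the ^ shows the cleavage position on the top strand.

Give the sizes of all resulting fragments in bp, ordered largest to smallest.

KpnI sites (GGTACC) start at positions 65, 173.
KpnI cuts after base 5 of each site (before the last base), so after positions 69, 177.
PvuII sites (CAGCTG) start at positions 73, 248.
PvuII cuts after base 3 of each site, so after positions 75, 250.
Combined cut positions: 69, 75, 177, 250.
Circular molecule, 4 cuts → 4 fragments:
  70–75 → 6 bp
  76–177 → 102 bp
  178–250 → 73 bp
  251–277 then 1–69 → 27 + 69 = 96 bp
Sorted largest to smallest: 102, 96, 73, 6 bp.

102, 96, 73, 6 bp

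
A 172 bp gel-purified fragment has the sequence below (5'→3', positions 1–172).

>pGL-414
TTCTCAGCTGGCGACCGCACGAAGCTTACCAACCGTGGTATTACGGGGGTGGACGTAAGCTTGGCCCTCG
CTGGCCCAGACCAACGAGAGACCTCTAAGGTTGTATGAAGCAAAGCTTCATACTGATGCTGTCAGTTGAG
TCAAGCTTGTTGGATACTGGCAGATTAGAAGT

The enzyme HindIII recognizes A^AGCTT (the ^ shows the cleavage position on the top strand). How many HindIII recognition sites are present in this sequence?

4

AAGCTT occurs starting at positions 22, 57, 113, 143.
HindIII cuts at 4 sites.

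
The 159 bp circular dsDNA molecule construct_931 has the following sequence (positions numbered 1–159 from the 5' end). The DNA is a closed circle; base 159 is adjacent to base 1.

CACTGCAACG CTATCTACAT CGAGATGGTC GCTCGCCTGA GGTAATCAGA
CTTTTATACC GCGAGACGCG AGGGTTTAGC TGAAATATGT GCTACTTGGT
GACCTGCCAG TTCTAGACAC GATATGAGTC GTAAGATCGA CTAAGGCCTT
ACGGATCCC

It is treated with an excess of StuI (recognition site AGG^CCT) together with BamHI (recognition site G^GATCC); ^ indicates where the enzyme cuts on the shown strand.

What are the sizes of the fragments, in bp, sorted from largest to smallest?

152, 7 bp

The StuI site (AGGCCT) starts at position 144.
StuI cuts after base 3 of each site, so after position 146.
The BamHI site (GGATCC) starts at position 153.
BamHI cuts after the first base of each site, so after position 153.
Combined cut positions: 146, 153.
Circular molecule, 2 cuts → 2 fragments:
  147–153 → 7 bp
  154–159 then 1–146 → 6 + 146 = 152 bp
Sorted largest to smallest: 152, 7 bp.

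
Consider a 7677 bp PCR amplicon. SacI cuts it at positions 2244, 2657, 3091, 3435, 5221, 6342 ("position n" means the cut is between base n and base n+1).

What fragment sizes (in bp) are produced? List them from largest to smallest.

Linear molecule, 6 cuts → 7 fragments:
  2244 − 0 = 2244 bp
  2657 − 2244 = 413 bp
  3091 − 2657 = 434 bp
  3435 − 3091 = 344 bp
  5221 − 3435 = 1786 bp
  6342 − 5221 = 1121 bp
  7677 − 6342 = 1335 bp
Sorted largest to smallest: 2244, 1786, 1335, 1121, 434, 413, 344 bp.

2244, 1786, 1335, 1121, 434, 413, 344 bp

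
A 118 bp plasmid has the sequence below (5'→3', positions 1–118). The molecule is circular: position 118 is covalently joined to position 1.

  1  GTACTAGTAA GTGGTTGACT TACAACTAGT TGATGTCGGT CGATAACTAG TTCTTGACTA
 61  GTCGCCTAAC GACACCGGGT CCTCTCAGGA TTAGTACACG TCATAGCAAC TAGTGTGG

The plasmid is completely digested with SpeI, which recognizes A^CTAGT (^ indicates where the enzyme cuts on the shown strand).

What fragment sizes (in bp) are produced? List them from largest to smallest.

SpeI sites (ACTAGT) start at positions 3, 25, 46, 57, 109.
SpeI cuts after the first base of each site, so after positions 3, 25, 46, 57, 109.
Circular molecule, 5 cuts → 5 fragments:
  4–25 → 22 bp
  26–46 → 21 bp
  47–57 → 11 bp
  58–109 → 52 bp
  110–118 then 1–3 → 9 + 3 = 12 bp
Sorted largest to smallest: 52, 22, 21, 12, 11 bp.

52, 22, 21, 12, 11 bp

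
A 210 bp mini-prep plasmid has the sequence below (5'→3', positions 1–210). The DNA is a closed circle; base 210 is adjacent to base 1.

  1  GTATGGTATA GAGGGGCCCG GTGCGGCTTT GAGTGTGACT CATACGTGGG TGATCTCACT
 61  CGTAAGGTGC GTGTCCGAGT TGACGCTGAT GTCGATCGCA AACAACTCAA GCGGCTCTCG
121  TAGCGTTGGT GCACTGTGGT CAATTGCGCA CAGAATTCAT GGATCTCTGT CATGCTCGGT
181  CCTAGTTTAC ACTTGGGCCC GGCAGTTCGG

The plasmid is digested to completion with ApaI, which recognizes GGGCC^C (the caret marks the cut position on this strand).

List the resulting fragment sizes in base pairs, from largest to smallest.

ApaI sites (GGGCCC) start at positions 14, 195.
ApaI cuts after base 5 of each site (before the last base), so after positions 18, 199.
Circular molecule, 2 cuts → 2 fragments:
  19–199 → 181 bp
  200–210 then 1–18 → 11 + 18 = 29 bp
Sorted largest to smallest: 181, 29 bp.

181, 29 bp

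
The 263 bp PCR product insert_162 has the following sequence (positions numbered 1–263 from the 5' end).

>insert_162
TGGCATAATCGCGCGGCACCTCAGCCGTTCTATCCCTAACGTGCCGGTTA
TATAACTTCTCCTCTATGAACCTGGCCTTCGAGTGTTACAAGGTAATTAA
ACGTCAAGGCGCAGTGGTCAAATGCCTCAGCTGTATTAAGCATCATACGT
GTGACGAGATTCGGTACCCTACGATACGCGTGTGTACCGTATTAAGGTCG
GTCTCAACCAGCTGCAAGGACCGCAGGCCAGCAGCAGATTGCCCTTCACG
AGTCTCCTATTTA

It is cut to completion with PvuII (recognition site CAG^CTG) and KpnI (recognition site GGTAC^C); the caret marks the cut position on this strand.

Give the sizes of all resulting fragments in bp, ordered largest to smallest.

PvuII sites (CAGCTG) start at positions 128, 209.
PvuII cuts after base 3 of each site, so after positions 130, 211.
The KpnI site (GGTACC) starts at position 163.
KpnI cuts after base 5 of each site (before the last base), so after position 167.
Combined cut positions: 130, 167, 211.
Linear molecule, 3 cuts → 4 fragments:
  1–130 → 130 bp
  131–167 → 37 bp
  168–211 → 44 bp
  212–263 → 52 bp
Sorted largest to smallest: 130, 52, 44, 37 bp.

130, 52, 44, 37 bp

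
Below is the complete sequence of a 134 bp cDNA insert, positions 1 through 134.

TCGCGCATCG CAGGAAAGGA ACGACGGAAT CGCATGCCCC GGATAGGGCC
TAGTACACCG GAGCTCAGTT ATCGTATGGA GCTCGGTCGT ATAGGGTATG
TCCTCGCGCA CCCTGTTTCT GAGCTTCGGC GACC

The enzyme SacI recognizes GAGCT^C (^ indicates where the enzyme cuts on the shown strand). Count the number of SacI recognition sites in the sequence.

GAGCTC occurs starting at positions 61, 79.
SacI cuts at 2 sites.

2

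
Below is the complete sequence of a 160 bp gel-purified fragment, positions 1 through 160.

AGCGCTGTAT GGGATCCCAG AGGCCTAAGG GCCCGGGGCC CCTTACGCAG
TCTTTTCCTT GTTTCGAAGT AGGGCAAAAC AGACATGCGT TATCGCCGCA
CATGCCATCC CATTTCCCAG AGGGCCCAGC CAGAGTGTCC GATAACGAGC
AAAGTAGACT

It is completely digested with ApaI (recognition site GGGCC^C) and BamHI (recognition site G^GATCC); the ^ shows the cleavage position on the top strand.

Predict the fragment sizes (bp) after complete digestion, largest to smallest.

ApaI sites (GGGCCC) start at positions 29, 36, 122.
ApaI cuts after base 5 of each site (before the last base), so after positions 33, 40, 126.
The BamHI site (GGATCC) starts at position 12.
BamHI cuts after the first base of each site, so after position 12.
Combined cut positions: 12, 33, 40, 126.
Linear molecule, 4 cuts → 5 fragments:
  1–12 → 12 bp
  13–33 → 21 bp
  34–40 → 7 bp
  41–126 → 86 bp
  127–160 → 34 bp
Sorted largest to smallest: 86, 34, 21, 12, 7 bp.

86, 34, 21, 12, 7 bp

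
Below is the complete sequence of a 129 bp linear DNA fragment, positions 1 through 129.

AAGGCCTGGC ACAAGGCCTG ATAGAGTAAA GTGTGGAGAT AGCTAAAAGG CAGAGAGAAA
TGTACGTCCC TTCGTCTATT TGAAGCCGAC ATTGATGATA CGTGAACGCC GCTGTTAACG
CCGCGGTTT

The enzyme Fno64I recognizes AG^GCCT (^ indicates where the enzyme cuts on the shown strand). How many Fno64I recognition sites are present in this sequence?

2

AGGCCT occurs starting at positions 2, 14.
Fno64I cuts at 2 sites.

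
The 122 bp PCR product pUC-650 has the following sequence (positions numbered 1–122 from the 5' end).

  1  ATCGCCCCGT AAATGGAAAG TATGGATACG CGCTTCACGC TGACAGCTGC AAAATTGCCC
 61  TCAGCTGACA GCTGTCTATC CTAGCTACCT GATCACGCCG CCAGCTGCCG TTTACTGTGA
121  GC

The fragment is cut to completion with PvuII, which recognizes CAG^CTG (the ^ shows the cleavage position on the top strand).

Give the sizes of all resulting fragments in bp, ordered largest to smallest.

PvuII sites (CAGCTG) start at positions 44, 62, 69, 102.
PvuII cuts after base 3 of each site, so after positions 46, 64, 71, 104.
Linear molecule, 4 cuts → 5 fragments:
  1–46 → 46 bp
  47–64 → 18 bp
  65–71 → 7 bp
  72–104 → 33 bp
  105–122 → 18 bp
Sorted largest to smallest: 46, 33, 18, 18, 7 bp.

46, 33, 18, 18, 7 bp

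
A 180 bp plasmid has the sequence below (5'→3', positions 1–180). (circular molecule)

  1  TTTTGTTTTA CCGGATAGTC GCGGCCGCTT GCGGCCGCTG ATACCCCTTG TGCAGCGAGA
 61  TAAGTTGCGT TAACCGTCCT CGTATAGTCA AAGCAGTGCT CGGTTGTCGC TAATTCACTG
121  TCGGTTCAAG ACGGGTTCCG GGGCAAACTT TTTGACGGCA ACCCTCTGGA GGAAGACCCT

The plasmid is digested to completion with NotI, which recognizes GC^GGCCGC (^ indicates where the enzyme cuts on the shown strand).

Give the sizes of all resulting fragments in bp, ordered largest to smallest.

170, 10 bp

NotI sites (GCGGCCGC) start at positions 21, 31.
NotI cuts after base 2 of each site, so after positions 22, 32.
Circular molecule, 2 cuts → 2 fragments:
  23–32 → 10 bp
  33–180 then 1–22 → 148 + 22 = 170 bp
Sorted largest to smallest: 170, 10 bp.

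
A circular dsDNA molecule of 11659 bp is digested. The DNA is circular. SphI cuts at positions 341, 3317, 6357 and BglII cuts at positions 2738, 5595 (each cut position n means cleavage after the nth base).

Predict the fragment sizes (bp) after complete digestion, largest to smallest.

Combined cut positions (sorted): 341, 2738, 3317, 5595, 6357.
Circular molecule, 5 cuts → 5 fragments:
  2738 − 341 = 2397 bp
  3317 − 2738 = 579 bp
  5595 − 3317 = 2278 bp
  6357 − 5595 = 762 bp
  wrap: 11659 − 6357 + 341 = 5643 bp
Sorted largest to smallest: 5643, 2397, 2278, 762, 579 bp.

5643, 2397, 2278, 762, 579 bp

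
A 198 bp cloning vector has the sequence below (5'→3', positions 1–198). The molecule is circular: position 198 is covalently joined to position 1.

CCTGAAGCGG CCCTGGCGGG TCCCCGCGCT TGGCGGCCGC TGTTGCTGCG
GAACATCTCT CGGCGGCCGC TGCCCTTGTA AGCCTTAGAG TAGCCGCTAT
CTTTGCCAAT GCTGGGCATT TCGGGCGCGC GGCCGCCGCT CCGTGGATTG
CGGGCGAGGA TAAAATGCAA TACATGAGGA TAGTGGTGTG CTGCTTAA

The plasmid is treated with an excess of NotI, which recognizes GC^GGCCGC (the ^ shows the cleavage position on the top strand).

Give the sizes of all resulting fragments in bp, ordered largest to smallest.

102, 66, 30 bp

NotI sites (GCGGCCGC) start at positions 33, 63, 129.
NotI cuts after base 2 of each site, so after positions 34, 64, 130.
Circular molecule, 3 cuts → 3 fragments:
  35–64 → 30 bp
  65–130 → 66 bp
  131–198 then 1–34 → 68 + 34 = 102 bp
Sorted largest to smallest: 102, 66, 30 bp.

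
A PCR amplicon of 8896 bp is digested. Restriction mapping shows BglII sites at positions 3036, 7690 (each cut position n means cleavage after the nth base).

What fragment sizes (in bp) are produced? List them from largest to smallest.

Linear molecule, 2 cuts → 3 fragments:
  3036 − 0 = 3036 bp
  7690 − 3036 = 4654 bp
  8896 − 7690 = 1206 bp
Sorted largest to smallest: 4654, 3036, 1206 bp.

4654, 3036, 1206 bp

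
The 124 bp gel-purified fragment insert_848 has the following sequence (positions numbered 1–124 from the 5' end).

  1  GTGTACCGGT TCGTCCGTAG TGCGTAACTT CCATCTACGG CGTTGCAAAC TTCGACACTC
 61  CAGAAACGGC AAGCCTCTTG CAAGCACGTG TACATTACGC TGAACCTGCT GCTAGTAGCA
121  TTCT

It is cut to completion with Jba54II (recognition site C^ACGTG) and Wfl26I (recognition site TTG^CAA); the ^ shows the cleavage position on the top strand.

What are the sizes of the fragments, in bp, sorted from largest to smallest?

The Jba54II site (CACGTG) starts at position 85.
Jba54II cuts after the first base of each site, so after position 85.
Wfl26I sites (TTGCAA) start at positions 43, 78.
Wfl26I cuts after base 3 of each site, so after positions 45, 80.
Combined cut positions: 45, 80, 85.
Linear molecule, 3 cuts → 4 fragments:
  1–45 → 45 bp
  46–80 → 35 bp
  81–85 → 5 bp
  86–124 → 39 bp
Sorted largest to smallest: 45, 39, 35, 5 bp.

45, 39, 35, 5 bp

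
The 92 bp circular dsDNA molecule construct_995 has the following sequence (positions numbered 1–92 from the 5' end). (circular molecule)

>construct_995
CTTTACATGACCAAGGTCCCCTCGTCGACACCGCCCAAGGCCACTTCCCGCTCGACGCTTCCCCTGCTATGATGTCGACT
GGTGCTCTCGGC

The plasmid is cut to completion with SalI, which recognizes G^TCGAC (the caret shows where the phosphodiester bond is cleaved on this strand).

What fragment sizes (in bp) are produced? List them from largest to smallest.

SalI sites (GTCGAC) start at positions 24, 74.
SalI cuts after the first base of each site, so after positions 24, 74.
Circular molecule, 2 cuts → 2 fragments:
  25–74 → 50 bp
  75–92 then 1–24 → 18 + 24 = 42 bp
Sorted largest to smallest: 50, 42 bp.

50, 42 bp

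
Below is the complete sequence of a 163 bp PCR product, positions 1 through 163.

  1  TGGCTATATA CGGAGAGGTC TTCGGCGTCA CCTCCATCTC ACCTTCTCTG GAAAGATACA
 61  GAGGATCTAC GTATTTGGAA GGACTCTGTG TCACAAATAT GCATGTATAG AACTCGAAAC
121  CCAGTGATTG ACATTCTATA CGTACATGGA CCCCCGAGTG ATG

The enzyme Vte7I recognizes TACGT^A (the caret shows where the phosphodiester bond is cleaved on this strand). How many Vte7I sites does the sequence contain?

2

TACGTA occurs starting at positions 68, 139.
Vte7I cuts at 2 sites.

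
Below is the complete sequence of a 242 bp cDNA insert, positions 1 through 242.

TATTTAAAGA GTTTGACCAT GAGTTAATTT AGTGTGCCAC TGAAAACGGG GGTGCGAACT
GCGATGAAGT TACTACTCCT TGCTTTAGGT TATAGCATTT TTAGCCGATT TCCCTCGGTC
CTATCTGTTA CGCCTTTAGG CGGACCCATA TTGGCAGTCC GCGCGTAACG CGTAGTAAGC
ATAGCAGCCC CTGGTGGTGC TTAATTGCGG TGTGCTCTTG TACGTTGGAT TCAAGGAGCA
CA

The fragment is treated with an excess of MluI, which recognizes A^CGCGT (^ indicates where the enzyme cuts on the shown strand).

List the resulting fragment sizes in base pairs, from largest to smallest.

168, 74 bp

The MluI site (ACGCGT) starts at position 168.
MluI cuts after the first base of each site, so after position 168.
Linear molecule, 1 cut → 2 fragments:
  1–168 → 168 bp
  169–242 → 74 bp
Sorted largest to smallest: 168, 74 bp.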